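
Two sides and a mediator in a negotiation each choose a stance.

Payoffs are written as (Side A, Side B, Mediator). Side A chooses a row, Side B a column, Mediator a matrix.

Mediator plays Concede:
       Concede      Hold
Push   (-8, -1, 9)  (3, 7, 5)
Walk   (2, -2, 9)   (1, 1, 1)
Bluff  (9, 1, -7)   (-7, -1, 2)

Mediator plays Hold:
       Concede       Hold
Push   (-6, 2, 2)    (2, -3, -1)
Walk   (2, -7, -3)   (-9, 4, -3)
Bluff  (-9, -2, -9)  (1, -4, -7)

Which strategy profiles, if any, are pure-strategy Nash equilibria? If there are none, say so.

Side A against (Concede, Concede): payoffs -8, 2, 9 → best response Bluff.
Side A against (Concede, Hold): payoffs -6, 2, -9 → best response Walk.
Side A against (Hold, Concede): payoffs 3, 1, -7 → best response Push.
Side A against (Hold, Hold): payoffs 2, -9, 1 → best response Push.
Side B against (Push, Concede): payoffs -1, 7 → best response Hold.
Side B against (Push, Hold): payoffs 2, -3 → best response Concede.
Side B against (Walk, Concede): payoffs -2, 1 → best response Hold.
Side B against (Walk, Hold): payoffs -7, 4 → best response Hold.
Side B against (Bluff, Concede): payoffs 1, -1 → best response Concede.
Side B against (Bluff, Hold): payoffs -2, -4 → best response Concede.
Mediator against (Push, Concede): payoffs 9, 2 → best response Concede.
Mediator against (Push, Hold): payoffs 5, -1 → best response Concede.
Mediator against (Walk, Concede): payoffs 9, -3 → best response Concede.
Mediator against (Walk, Hold): payoffs 1, -3 → best response Concede.
Mediator against (Bluff, Concede): payoffs -7, -9 → best response Concede.
Mediator against (Bluff, Hold): payoffs 2, -7 → best response Concede.
Mutual best responses: (Push, Hold, Concede); (Bluff, Concede, Concede).

(Push, Hold, Concede), (Bluff, Concede, Concede)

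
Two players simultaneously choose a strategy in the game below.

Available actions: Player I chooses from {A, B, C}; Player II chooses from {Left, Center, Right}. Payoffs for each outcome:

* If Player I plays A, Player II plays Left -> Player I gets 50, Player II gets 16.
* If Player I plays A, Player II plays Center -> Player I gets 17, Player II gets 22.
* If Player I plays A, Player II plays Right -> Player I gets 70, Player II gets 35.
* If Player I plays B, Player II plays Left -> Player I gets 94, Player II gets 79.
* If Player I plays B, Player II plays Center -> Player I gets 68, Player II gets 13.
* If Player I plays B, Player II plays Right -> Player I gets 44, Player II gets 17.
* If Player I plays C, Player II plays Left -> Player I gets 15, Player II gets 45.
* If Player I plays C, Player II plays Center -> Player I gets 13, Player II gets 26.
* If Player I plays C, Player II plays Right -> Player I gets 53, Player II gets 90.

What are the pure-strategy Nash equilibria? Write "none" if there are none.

The pure Nash equilibria are (A, Right), (B, Left).

For each player, find the best response to each opponent profile; mutual best responses are the pure NE.
Player I against Left: payoffs 50, 94, 15 → best response B.
Player I against Center: payoffs 17, 68, 13 → best response B.
Player I against Right: payoffs 70, 44, 53 → best response A.
Player II against A: payoffs 16, 22, 35 → best response Right.
Player II against B: payoffs 79, 13, 17 → best response Left.
Player II against C: payoffs 45, 26, 90 → best response Right.
Mutual best responses: (A, Right); (B, Left).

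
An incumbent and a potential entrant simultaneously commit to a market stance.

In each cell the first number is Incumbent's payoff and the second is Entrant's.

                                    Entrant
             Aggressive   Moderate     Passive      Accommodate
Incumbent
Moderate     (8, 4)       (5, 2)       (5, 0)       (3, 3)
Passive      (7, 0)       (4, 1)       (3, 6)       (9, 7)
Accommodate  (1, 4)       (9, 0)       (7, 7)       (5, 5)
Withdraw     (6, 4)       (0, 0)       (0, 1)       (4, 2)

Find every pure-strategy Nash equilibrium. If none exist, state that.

Mark each player's best response to every combination of opponents' strategies; a profile where every player is best-responding is a pure Nash equilibrium.
Incumbent against Aggressive: payoffs 8, 7, 1, 6 → best response Moderate.
Incumbent against Moderate: payoffs 5, 4, 9, 0 → best response Accommodate.
Incumbent against Passive: payoffs 5, 3, 7, 0 → best response Accommodate.
Incumbent against Accommodate: payoffs 3, 9, 5, 4 → best response Passive.
Entrant against Moderate: payoffs 4, 2, 0, 3 → best response Aggressive.
Entrant against Passive: payoffs 0, 1, 6, 7 → best response Accommodate.
Entrant against Accommodate: payoffs 4, 0, 7, 5 → best response Passive.
Entrant against Withdraw: payoffs 4, 0, 1, 2 → best response Aggressive.
Mutual best responses: (Moderate, Aggressive); (Passive, Accommodate); (Accommodate, Passive).

(Moderate, Aggressive), (Passive, Accommodate), (Accommodate, Passive)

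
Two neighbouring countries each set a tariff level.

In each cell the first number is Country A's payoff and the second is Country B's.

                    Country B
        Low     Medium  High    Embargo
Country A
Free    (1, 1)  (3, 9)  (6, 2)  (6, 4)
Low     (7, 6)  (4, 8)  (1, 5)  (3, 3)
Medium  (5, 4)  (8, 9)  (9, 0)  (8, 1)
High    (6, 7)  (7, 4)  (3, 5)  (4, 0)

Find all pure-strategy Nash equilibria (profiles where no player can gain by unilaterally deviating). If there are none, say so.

The unique pure-strategy Nash equilibrium is (Medium, Medium).

(Free, Low): Country A can switch to Low (1 → 7). Not NE.
(Free, Medium): Country A can switch to Low (3 → 4). Not NE.
(Free, High): Country A can switch to Medium (6 → 9). Not NE.
(Free, Embargo): Country A can switch to Medium (6 → 8). Not NE.
(Low, Low): Country B can switch to Medium (6 → 8). Not NE.
(Low, Medium): Country A can switch to Medium (4 → 8). Not NE.
(Low, High): Country A can switch to Free (1 → 6). Not NE.
(Low, Embargo): Country A can switch to Free (3 → 6). Not NE.
(Medium, Low): Country A can switch to Low (5 → 7). Not NE.
(Medium, Medium): Country A gets 8, best alternative 7; Country B gets 9, best alternative 4. No profitable deviation — NE.
(Medium, High): Country B can switch to Low (0 → 4). Not NE.
(Medium, Embargo): Country B can switch to Low (1 → 4). Not NE.
(High, Low): Country A can switch to Low (6 → 7). Not NE.
(The remaining 3 profiles each have a profitable deviation by the same check.)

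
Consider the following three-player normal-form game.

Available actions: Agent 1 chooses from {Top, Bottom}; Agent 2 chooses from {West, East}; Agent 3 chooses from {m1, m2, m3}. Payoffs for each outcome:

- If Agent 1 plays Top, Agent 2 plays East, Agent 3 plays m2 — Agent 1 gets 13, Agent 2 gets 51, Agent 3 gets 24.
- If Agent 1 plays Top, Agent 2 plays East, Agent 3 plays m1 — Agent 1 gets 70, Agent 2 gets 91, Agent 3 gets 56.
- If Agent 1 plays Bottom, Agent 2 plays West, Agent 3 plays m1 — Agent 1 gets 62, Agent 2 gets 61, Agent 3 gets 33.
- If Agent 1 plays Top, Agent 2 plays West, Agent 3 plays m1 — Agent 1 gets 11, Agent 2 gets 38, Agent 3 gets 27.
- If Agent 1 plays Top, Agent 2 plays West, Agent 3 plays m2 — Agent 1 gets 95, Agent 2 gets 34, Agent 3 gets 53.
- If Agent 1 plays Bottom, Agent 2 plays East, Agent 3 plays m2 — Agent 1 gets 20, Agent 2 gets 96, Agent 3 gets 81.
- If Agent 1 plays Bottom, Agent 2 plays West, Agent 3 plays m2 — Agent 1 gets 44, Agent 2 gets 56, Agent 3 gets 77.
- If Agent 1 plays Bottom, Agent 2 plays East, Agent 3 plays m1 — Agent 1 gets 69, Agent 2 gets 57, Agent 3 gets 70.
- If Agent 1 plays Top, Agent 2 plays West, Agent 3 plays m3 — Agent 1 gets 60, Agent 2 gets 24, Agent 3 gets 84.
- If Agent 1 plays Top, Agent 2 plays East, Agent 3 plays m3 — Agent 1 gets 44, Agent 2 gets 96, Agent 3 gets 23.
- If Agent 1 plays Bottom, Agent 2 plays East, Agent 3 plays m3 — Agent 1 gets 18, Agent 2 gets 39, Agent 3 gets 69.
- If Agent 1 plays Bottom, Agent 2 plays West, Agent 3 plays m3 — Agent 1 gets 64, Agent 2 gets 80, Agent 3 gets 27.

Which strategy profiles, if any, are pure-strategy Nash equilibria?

For each strategy profile, look for a profitable unilateral deviation.
(Top, West, m1): Agent 1 can switch to Bottom (11 → 62). Not NE.
(Top, West, m2): Agent 2 can switch to East (34 → 51). Not NE.
(Top, West, m3): Agent 1 can switch to Bottom (60 → 64). Not NE.
(Top, East, m1): Agent 1 gets 70, best alternative 69; Agent 2 gets 91, best alternative 38; Agent 3 gets 56, best alternative 24. No profitable deviation — NE.
(Top, East, m2): Agent 1 can switch to Bottom (13 → 20). Not NE.
(Top, East, m3): Agent 3 can switch to m1 (23 → 56). Not NE.
(Bottom, West, m1): Agent 3 can switch to m2 (33 → 77). Not NE.
(Bottom, West, m2): Agent 1 can switch to Top (44 → 95). Not NE.
(Bottom, West, m3): Agent 3 can switch to m1 (27 → 33). Not NE.
(Bottom, East, m1): Agent 1 can switch to Top (69 → 70). Not NE.
(Bottom, East, m2): Agent 1 gets 20, best alternative 13; Agent 2 gets 96, best alternative 56; Agent 3 gets 81, best alternative 70. No profitable deviation — NE.
(Bottom, East, m3): Agent 1 can switch to Top (18 → 44). Not NE.

Pure-strategy Nash equilibria: (Top, East, m1); (Bottom, East, m2)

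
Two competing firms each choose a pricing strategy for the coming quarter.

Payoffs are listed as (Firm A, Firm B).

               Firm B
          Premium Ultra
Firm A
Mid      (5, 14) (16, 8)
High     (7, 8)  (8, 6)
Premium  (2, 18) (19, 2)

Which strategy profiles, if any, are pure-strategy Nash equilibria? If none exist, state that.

Firm A against Premium: payoffs 5, 7, 2 → best response High.
Firm A against Ultra: payoffs 16, 8, 19 → best response Premium.
Firm B against Mid: payoffs 14, 8 → best response Premium.
Firm B against High: payoffs 8, 6 → best response Premium.
Firm B against Premium: payoffs 18, 2 → best response Premium.
Mutual best responses: (High, Premium).

Pure NE: (High, Premium)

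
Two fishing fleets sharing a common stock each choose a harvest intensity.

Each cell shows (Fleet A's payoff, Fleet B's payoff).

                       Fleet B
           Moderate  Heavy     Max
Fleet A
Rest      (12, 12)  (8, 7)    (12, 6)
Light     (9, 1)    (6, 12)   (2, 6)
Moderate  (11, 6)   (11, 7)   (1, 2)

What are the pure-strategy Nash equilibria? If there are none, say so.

(Rest, Moderate) and (Moderate, Heavy)

For each strategy profile, look for a profitable unilateral deviation.
(Rest, Moderate): Fleet A gets 12, best alternative 11; Fleet B gets 12, best alternative 7. No profitable deviation — NE.
(Rest, Heavy): Fleet A can switch to Moderate (8 → 11). Not NE.
(Rest, Max): Fleet B can switch to Moderate (6 → 12). Not NE.
(Light, Moderate): Fleet A can switch to Rest (9 → 12). Not NE.
(Light, Heavy): Fleet A can switch to Rest (6 → 8). Not NE.
(Light, Max): Fleet A can switch to Rest (2 → 12). Not NE.
(Moderate, Moderate): Fleet A can switch to Rest (11 → 12). Not NE.
(Moderate, Heavy): Fleet A gets 11, best alternative 8; Fleet B gets 7, best alternative 6. No profitable deviation — NE.
(The remaining 1 profile has a profitable deviation by the same check.)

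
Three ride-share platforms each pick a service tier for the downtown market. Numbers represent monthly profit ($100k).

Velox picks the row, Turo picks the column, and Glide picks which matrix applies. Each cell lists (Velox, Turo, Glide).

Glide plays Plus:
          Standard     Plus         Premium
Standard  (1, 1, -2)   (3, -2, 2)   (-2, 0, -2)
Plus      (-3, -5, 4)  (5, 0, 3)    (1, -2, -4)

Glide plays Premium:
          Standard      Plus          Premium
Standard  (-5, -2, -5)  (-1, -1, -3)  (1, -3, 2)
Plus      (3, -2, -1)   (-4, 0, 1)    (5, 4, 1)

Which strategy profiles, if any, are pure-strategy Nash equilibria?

The pure Nash equilibria are (Standard, Standard, Plus); (Plus, Plus, Plus); (Plus, Premium, Premium).

Velox against (Standard, Plus): payoffs 1, -3 → best response Standard.
Velox against (Standard, Premium): payoffs -5, 3 → best response Plus.
Velox against (Plus, Plus): payoffs 3, 5 → best response Plus.
Velox against (Plus, Premium): payoffs -1, -4 → best response Standard.
Velox against (Premium, Plus): payoffs -2, 1 → best response Plus.
Velox against (Premium, Premium): payoffs 1, 5 → best response Plus.
Turo against (Standard, Plus): payoffs 1, -2, 0 → best response Standard.
Turo against (Standard, Premium): payoffs -2, -1, -3 → best response Plus.
Turo against (Plus, Plus): payoffs -5, 0, -2 → best response Plus.
Turo against (Plus, Premium): payoffs -2, 0, 4 → best response Premium.
Glide against (Standard, Standard): payoffs -2, -5 → best response Plus.
Glide against (Standard, Plus): payoffs 2, -3 → best response Plus.
Glide against (Standard, Premium): payoffs -2, 2 → best response Premium.
Glide against (Plus, Standard): payoffs 4, -1 → best response Plus.
Glide against (Plus, Plus): payoffs 3, 1 → best response Plus.
Glide against (Plus, Premium): payoffs -4, 1 → best response Premium.
Mutual best responses: (Standard, Standard, Plus); (Plus, Plus, Plus); (Plus, Premium, Premium).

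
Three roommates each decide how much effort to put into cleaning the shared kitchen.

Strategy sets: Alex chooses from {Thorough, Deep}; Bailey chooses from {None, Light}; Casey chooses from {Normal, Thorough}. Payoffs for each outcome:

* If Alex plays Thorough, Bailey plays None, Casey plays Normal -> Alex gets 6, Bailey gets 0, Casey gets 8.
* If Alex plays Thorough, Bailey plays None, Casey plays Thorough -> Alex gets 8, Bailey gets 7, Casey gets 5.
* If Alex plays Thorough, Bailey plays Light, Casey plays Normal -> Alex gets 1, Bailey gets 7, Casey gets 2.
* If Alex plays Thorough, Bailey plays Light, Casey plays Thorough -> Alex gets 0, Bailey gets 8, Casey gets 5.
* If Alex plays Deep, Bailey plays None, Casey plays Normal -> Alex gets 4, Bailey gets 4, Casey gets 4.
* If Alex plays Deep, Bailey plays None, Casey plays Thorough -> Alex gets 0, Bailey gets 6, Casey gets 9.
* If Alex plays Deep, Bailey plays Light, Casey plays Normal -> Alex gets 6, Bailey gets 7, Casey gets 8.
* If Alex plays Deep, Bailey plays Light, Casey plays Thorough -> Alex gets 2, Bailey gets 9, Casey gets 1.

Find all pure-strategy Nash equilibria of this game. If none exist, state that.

(Deep, Light, Normal)

Alex against (None, Normal): payoffs 6, 4 → best response Thorough.
Alex against (None, Thorough): payoffs 8, 0 → best response Thorough.
Alex against (Light, Normal): payoffs 1, 6 → best response Deep.
Alex against (Light, Thorough): payoffs 0, 2 → best response Deep.
Bailey against (Thorough, Normal): payoffs 0, 7 → best response Light.
Bailey against (Thorough, Thorough): payoffs 7, 8 → best response Light.
Bailey against (Deep, Normal): payoffs 4, 7 → best response Light.
Bailey against (Deep, Thorough): payoffs 6, 9 → best response Light.
Casey against (Thorough, None): payoffs 8, 5 → best response Normal.
Casey against (Thorough, Light): payoffs 2, 5 → best response Thorough.
Casey against (Deep, None): payoffs 4, 9 → best response Thorough.
Casey against (Deep, Light): payoffs 8, 1 → best response Normal.
Mutual best responses: (Deep, Light, Normal).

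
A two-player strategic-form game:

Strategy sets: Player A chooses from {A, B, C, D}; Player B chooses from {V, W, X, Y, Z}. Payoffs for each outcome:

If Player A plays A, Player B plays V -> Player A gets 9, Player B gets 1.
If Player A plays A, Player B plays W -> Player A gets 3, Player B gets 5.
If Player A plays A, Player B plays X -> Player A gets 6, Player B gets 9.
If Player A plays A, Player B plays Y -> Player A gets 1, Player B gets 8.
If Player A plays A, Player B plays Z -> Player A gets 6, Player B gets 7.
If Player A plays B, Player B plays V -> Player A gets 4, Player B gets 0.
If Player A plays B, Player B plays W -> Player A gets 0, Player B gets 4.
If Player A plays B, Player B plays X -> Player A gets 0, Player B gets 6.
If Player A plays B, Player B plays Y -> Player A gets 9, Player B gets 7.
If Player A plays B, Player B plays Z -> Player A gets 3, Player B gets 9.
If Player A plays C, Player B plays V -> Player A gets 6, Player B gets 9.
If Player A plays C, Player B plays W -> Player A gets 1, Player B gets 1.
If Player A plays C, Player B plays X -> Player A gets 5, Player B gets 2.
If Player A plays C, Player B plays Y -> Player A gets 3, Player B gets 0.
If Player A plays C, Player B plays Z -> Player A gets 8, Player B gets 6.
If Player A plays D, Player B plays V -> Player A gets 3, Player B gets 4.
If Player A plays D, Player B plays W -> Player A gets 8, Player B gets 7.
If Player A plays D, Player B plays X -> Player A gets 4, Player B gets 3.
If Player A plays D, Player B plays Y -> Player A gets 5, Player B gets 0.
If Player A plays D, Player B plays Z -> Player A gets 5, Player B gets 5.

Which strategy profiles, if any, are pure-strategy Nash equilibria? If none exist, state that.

Player A against V: payoffs 9, 4, 6, 3 → best response A.
Player A against W: payoffs 3, 0, 1, 8 → best response D.
Player A against X: payoffs 6, 0, 5, 4 → best response A.
Player A against Y: payoffs 1, 9, 3, 5 → best response B.
Player A against Z: payoffs 6, 3, 8, 5 → best response C.
Player B against A: payoffs 1, 5, 9, 8, 7 → best response X.
Player B against B: payoffs 0, 4, 6, 7, 9 → best response Z.
Player B against C: payoffs 9, 1, 2, 0, 6 → best response V.
Player B against D: payoffs 4, 7, 3, 0, 5 → best response W.
Mutual best responses: (A, X); (D, W).

The pure Nash equilibria are (A, X) and (D, W).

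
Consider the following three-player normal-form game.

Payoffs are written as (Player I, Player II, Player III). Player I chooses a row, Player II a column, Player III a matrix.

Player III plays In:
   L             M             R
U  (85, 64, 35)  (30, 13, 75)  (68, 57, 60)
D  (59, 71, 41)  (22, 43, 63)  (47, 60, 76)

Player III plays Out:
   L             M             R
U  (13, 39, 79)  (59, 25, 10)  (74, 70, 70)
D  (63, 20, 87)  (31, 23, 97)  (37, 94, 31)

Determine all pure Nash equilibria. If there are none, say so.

(U, L, In): Player III can switch to Out (35 → 79). Not NE.
(U, L, Out): Player I can switch to D (13 → 63). Not NE.
(U, M, In): Player II can switch to L (13 → 64). Not NE.
(U, M, Out): Player II can switch to L (25 → 39). Not NE.
(U, R, In): Player II can switch to L (57 → 64). Not NE.
(U, R, Out): Player I gets 74, best alternative 37; Player II gets 70, best alternative 39; Player III gets 70, best alternative 60. No profitable deviation — NE.
(D, L, In): Player I can switch to U (59 → 85). Not NE.
(D, L, Out): Player II can switch to M (20 → 23). Not NE.
(D, M, In): Player I can switch to U (22 → 30). Not NE.
(D, M, Out): Player I can switch to U (31 → 59). Not NE.
(D, R, In): Player I can switch to U (47 → 68). Not NE.
(The remaining 1 profile has a profitable deviation by the same check.)

(U, R, Out)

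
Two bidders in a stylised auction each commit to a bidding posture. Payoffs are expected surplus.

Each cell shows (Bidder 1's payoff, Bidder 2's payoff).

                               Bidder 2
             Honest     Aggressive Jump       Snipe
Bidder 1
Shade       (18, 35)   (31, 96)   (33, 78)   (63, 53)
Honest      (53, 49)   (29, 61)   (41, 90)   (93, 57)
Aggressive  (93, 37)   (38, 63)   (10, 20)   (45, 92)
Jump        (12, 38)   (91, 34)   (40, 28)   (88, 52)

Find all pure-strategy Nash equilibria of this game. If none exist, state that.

The unique pure-strategy Nash equilibrium is (Honest, Jump).

(Shade, Honest): Bidder 1 can switch to Honest (18 → 53). Not NE.
(Shade, Aggressive): Bidder 1 can switch to Aggressive (31 → 38). Not NE.
(Shade, Jump): Bidder 1 can switch to Honest (33 → 41). Not NE.
(Shade, Snipe): Bidder 1 can switch to Honest (63 → 93). Not NE.
(Honest, Honest): Bidder 1 can switch to Aggressive (53 → 93). Not NE.
(Honest, Aggressive): Bidder 1 can switch to Shade (29 → 31). Not NE.
(Honest, Jump): Bidder 1 gets 41, best alternative 40; Bidder 2 gets 90, best alternative 61. No profitable deviation — NE.
(Honest, Snipe): Bidder 2 can switch to Aggressive (57 → 61). Not NE.
(Aggressive, Honest): Bidder 2 can switch to Aggressive (37 → 63). Not NE.
(Aggressive, Aggressive): Bidder 1 can switch to Jump (38 → 91). Not NE.
(Aggressive, Jump): Bidder 1 can switch to Shade (10 → 33). Not NE.
(The remaining 5 profiles each have a profitable deviation by the same check.)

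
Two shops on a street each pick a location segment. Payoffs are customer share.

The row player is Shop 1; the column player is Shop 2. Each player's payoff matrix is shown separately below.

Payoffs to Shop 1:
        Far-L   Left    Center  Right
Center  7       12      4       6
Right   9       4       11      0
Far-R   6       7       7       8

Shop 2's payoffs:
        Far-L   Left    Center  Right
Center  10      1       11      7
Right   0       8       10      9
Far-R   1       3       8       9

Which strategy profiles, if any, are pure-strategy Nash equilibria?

(Right, Center), (Far-R, Right)

(Center, Far-L): Shop 1 can switch to Right (7 → 9). Not NE.
(Center, Left): Shop 2 can switch to Far-L (1 → 10). Not NE.
(Center, Center): Shop 1 can switch to Right (4 → 11). Not NE.
(Center, Right): Shop 1 can switch to Far-R (6 → 8). Not NE.
(Right, Far-L): Shop 2 can switch to Left (0 → 8). Not NE.
(Right, Left): Shop 1 can switch to Center (4 → 12). Not NE.
(Right, Center): Shop 1 gets 11, best alternative 7; Shop 2 gets 10, best alternative 9. No profitable deviation — NE.
(Right, Right): Shop 1 can switch to Center (0 → 6). Not NE.
(Far-R, Far-L): Shop 1 can switch to Center (6 → 7). Not NE.
(Far-R, Right): Shop 1 gets 8, best alternative 6; Shop 2 gets 9, best alternative 8. No profitable deviation — NE.
(The remaining 2 profiles each have a profitable deviation by the same check.)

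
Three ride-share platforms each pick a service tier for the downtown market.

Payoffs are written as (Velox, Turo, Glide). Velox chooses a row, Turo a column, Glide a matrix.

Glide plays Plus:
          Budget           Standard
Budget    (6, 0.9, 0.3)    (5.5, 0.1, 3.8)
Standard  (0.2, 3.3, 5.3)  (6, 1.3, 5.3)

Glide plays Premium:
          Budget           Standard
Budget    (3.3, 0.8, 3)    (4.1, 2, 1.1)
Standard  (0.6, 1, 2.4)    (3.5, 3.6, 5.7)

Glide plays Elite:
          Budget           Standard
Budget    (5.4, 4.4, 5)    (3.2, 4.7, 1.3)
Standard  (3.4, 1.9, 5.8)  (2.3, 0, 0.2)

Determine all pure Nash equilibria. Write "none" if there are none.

(Budget, Budget, Plus): Glide can switch to Premium (0.3 → 3). Not NE.
(Budget, Budget, Premium): Turo can switch to Standard (0.8 → 2). Not NE.
(Budget, Budget, Elite): Turo can switch to Standard (4.4 → 4.7). Not NE.
(Budget, Standard, Plus): Velox can switch to Standard (5.5 → 6). Not NE.
(Budget, Standard, Premium): Glide can switch to Plus (1.1 → 3.8). Not NE.
(Budget, Standard, Elite): Glide can switch to Plus (1.3 → 3.8). Not NE.
(The remaining 6 profiles each have a profitable deviation by the same check.)

No pure-strategy Nash equilibrium.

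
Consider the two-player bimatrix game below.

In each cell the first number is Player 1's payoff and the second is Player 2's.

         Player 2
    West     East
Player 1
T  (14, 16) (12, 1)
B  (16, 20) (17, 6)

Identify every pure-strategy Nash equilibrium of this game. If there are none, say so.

The unique pure-strategy Nash equilibrium is (B, West).

Player 1 against West: payoffs 14, 16 → best response B.
Player 1 against East: payoffs 12, 17 → best response B.
Player 2 against T: payoffs 16, 1 → best response West.
Player 2 against B: payoffs 20, 6 → best response West.
Mutual best responses: (B, West).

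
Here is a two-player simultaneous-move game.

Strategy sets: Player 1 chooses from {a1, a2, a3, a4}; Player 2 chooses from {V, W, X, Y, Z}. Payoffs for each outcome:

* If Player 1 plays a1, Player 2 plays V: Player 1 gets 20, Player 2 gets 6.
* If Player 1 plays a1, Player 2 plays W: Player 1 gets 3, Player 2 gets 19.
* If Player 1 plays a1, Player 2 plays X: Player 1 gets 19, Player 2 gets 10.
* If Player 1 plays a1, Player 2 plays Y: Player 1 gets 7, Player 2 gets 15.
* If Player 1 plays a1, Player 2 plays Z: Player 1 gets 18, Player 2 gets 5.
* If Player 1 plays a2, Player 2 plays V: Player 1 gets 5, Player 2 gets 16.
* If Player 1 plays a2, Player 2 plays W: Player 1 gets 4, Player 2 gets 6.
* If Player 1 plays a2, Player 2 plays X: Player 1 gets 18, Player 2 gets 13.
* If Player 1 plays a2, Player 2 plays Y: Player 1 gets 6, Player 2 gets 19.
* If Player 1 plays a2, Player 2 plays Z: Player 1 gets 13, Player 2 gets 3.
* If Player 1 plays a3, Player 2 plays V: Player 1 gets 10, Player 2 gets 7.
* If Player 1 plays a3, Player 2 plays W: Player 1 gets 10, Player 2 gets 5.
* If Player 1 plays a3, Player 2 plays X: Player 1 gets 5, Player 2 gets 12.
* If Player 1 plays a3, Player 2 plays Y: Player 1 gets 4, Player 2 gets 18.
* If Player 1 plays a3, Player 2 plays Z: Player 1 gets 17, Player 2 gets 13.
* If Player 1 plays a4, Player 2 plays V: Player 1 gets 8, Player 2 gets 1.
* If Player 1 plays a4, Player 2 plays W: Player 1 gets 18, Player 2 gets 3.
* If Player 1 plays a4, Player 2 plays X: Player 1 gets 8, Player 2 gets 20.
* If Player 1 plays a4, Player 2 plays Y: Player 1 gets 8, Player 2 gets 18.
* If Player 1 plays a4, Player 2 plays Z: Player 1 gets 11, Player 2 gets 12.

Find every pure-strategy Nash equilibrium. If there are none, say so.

none

Player 1 against V: payoffs 20, 5, 10, 8 → best response a1.
Player 1 against W: payoffs 3, 4, 10, 18 → best response a4.
Player 1 against X: payoffs 19, 18, 5, 8 → best response a1.
Player 1 against Y: payoffs 7, 6, 4, 8 → best response a4.
Player 1 against Z: payoffs 18, 13, 17, 11 → best response a1.
Player 2 against a1: payoffs 6, 19, 10, 15, 5 → best response W.
Player 2 against a2: payoffs 16, 6, 13, 19, 3 → best response Y.
Player 2 against a3: payoffs 7, 5, 12, 18, 13 → best response Y.
Player 2 against a4: payoffs 1, 3, 20, 18, 12 → best response X.
No profile is a mutual best response for all players.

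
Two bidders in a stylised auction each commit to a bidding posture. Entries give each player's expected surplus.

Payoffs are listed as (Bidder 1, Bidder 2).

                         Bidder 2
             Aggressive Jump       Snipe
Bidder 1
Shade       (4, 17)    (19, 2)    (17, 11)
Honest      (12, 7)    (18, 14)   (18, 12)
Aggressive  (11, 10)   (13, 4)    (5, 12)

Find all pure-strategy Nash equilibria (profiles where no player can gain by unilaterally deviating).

There is no pure-strategy Nash equilibrium.

(Shade, Aggressive): Bidder 1 can switch to Honest (4 → 12). Not NE.
(Shade, Jump): Bidder 2 can switch to Aggressive (2 → 17). Not NE.
(Shade, Snipe): Bidder 1 can switch to Honest (17 → 18). Not NE.
(Honest, Aggressive): Bidder 2 can switch to Jump (7 → 14). Not NE.
(Honest, Jump): Bidder 1 can switch to Shade (18 → 19). Not NE.
(Honest, Snipe): Bidder 2 can switch to Jump (12 → 14). Not NE.
(The remaining 3 profiles each have a profitable deviation by the same check.)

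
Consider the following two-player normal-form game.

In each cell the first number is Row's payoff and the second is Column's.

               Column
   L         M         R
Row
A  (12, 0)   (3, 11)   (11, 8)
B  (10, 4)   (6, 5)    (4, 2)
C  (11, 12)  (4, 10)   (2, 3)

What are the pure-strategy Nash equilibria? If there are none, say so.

For each player, find the best response to each opponent profile; mutual best responses are the pure NE.
Row against L: payoffs 12, 10, 11 → best response A.
Row against M: payoffs 3, 6, 4 → best response B.
Row against R: payoffs 11, 4, 2 → best response A.
Column against A: payoffs 0, 11, 8 → best response M.
Column against B: payoffs 4, 5, 2 → best response M.
Column against C: payoffs 12, 10, 3 → best response L.
Mutual best responses: (B, M).

The unique pure-strategy Nash equilibrium is (B, M).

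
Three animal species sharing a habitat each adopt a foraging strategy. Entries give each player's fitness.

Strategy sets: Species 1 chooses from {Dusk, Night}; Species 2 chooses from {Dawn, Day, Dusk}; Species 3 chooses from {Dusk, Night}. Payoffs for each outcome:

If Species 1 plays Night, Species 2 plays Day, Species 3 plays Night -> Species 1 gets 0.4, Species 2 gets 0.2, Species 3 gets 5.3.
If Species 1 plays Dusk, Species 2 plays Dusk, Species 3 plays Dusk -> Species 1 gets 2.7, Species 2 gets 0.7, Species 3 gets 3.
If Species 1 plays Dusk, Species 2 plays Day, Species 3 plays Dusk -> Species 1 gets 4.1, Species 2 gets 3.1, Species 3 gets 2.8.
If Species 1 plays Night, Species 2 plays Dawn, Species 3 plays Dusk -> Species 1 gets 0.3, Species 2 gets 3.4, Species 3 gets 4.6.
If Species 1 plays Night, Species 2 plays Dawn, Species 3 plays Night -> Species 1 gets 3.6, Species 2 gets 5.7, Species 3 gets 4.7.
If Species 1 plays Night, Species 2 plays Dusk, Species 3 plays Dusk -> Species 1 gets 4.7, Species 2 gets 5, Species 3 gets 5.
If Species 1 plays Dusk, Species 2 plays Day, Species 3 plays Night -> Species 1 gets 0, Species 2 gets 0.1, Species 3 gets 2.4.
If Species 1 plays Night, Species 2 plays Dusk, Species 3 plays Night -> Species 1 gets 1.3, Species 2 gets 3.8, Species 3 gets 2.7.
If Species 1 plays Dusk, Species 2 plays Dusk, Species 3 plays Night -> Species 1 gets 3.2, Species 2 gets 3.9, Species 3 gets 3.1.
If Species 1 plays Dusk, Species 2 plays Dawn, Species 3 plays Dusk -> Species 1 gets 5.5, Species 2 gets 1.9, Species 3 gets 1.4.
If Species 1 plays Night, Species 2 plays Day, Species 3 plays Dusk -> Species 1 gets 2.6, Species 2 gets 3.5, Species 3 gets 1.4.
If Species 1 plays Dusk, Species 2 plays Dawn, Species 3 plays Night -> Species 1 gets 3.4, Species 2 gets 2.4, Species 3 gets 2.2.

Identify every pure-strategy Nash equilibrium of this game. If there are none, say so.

(Dusk, Day, Dusk); (Dusk, Dusk, Night); (Night, Dawn, Night); (Night, Dusk, Dusk)

Species 1 against (Dawn, Dusk): payoffs 5.5, 0.3 → best response Dusk.
Species 1 against (Dawn, Night): payoffs 3.4, 3.6 → best response Night.
Species 1 against (Day, Dusk): payoffs 4.1, 2.6 → best response Dusk.
Species 1 against (Day, Night): payoffs 0, 0.4 → best response Night.
Species 1 against (Dusk, Dusk): payoffs 2.7, 4.7 → best response Night.
Species 1 against (Dusk, Night): payoffs 3.2, 1.3 → best response Dusk.
Species 2 against (Dusk, Dusk): payoffs 1.9, 3.1, 0.7 → best response Day.
Species 2 against (Dusk, Night): payoffs 2.4, 0.1, 3.9 → best response Dusk.
Species 2 against (Night, Dusk): payoffs 3.4, 3.5, 5 → best response Dusk.
Species 2 against (Night, Night): payoffs 5.7, 0.2, 3.8 → best response Dawn.
Species 3 against (Dusk, Dawn): payoffs 1.4, 2.2 → best response Night.
Species 3 against (Dusk, Day): payoffs 2.8, 2.4 → best response Dusk.
Species 3 against (Dusk, Dusk): payoffs 3, 3.1 → best response Night.
Species 3 against (Night, Dawn): payoffs 4.6, 4.7 → best response Night.
Species 3 against (Night, Day): payoffs 1.4, 5.3 → best response Night.
Species 3 against (Night, Dusk): payoffs 5, 2.7 → best response Dusk.
Mutual best responses: (Dusk, Day, Dusk); (Dusk, Dusk, Night); (Night, Dawn, Night); (Night, Dusk, Dusk).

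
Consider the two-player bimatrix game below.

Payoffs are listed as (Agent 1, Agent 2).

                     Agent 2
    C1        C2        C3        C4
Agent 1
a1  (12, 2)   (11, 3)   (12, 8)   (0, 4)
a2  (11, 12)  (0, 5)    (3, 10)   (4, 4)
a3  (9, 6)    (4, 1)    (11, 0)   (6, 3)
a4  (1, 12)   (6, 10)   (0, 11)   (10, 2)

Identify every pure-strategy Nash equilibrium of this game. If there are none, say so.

The unique pure-strategy Nash equilibrium is (a1, C3).

Agent 1 against C1: payoffs 12, 11, 9, 1 → best response a1.
Agent 1 against C2: payoffs 11, 0, 4, 6 → best response a1.
Agent 1 against C3: payoffs 12, 3, 11, 0 → best response a1.
Agent 1 against C4: payoffs 0, 4, 6, 10 → best response a4.
Agent 2 against a1: payoffs 2, 3, 8, 4 → best response C3.
Agent 2 against a2: payoffs 12, 5, 10, 4 → best response C1.
Agent 2 against a3: payoffs 6, 1, 0, 3 → best response C1.
Agent 2 against a4: payoffs 12, 10, 11, 2 → best response C1.
Mutual best responses: (a1, C3).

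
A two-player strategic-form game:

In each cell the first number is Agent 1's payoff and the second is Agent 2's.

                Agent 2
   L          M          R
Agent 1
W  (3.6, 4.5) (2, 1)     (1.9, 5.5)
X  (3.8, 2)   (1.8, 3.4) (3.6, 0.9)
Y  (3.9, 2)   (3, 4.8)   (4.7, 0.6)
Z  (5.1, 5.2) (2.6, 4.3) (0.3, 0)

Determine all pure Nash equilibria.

Check each profile: it is a Nash equilibrium iff no player can strictly gain by switching unilaterally.
(W, L): Agent 1 can switch to X (3.6 → 3.8). Not NE.
(W, M): Agent 1 can switch to Y (2 → 3). Not NE.
(W, R): Agent 1 can switch to X (1.9 → 3.6). Not NE.
(X, L): Agent 1 can switch to Y (3.8 → 3.9). Not NE.
(X, M): Agent 1 can switch to W (1.8 → 2). Not NE.
(X, R): Agent 1 can switch to Y (3.6 → 4.7). Not NE.
(Y, L): Agent 1 can switch to Z (3.9 → 5.1). Not NE.
(Y, M): Agent 1 gets 3, best alternative 2.6; Agent 2 gets 4.8, best alternative 2. No profitable deviation — NE.
(Y, R): Agent 2 can switch to L (0.6 → 2). Not NE.
(Z, L): Agent 1 gets 5.1, best alternative 3.9; Agent 2 gets 5.2, best alternative 4.3. No profitable deviation — NE.
(The remaining 2 profiles each have a profitable deviation by the same check.)

Pure-strategy Nash equilibria: (Y, M); (Z, L)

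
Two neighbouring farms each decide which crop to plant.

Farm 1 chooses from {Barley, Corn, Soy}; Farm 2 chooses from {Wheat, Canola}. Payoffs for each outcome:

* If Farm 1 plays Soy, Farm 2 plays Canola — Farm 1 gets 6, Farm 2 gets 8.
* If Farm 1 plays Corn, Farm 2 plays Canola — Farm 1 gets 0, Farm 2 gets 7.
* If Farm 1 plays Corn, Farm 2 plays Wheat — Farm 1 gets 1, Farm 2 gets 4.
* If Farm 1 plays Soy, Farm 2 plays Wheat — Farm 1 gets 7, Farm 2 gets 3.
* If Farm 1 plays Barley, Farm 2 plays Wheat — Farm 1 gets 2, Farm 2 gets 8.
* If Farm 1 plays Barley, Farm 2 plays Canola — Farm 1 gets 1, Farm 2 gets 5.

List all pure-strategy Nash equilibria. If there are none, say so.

(Barley, Wheat): Farm 1 can switch to Soy (2 → 7). Not NE.
(Barley, Canola): Farm 1 can switch to Soy (1 → 6). Not NE.
(Corn, Wheat): Farm 1 can switch to Barley (1 → 2). Not NE.
(Corn, Canola): Farm 1 can switch to Barley (0 → 1). Not NE.
(Soy, Wheat): Farm 2 can switch to Canola (3 → 8). Not NE.
(Soy, Canola): Farm 1 gets 6, best alternative 1; Farm 2 gets 8, best alternative 3. No profitable deviation — NE.

Pure NE: (Soy, Canola)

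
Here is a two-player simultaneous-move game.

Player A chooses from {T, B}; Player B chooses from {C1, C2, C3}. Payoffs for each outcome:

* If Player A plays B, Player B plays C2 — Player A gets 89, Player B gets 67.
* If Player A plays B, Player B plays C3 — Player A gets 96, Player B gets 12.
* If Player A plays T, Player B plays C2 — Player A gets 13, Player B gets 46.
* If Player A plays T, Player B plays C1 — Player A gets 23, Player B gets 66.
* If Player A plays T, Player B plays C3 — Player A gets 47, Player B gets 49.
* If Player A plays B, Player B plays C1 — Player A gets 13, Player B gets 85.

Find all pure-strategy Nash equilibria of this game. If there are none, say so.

(T, C1): Player A gets 23, best alternative 13; Player B gets 66, best alternative 49. No profitable deviation — NE.
(T, C2): Player A can switch to B (13 → 89). Not NE.
(T, C3): Player A can switch to B (47 → 96). Not NE.
(B, C1): Player A can switch to T (13 → 23). Not NE.
(B, C2): Player B can switch to C1 (67 → 85). Not NE.
(B, C3): Player B can switch to C1 (12 → 85). Not NE.

The unique pure-strategy Nash equilibrium is (T, C1).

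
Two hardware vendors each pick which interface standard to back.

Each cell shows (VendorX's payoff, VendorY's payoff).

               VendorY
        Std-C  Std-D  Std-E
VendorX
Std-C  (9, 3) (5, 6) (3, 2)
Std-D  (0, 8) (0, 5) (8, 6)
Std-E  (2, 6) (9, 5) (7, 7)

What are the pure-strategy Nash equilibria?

No pure-strategy Nash equilibrium.

(Std-C, Std-C): VendorY can switch to Std-D (3 → 6). Not NE.
(Std-C, Std-D): VendorX can switch to Std-E (5 → 9). Not NE.
(Std-C, Std-E): VendorX can switch to Std-D (3 → 8). Not NE.
(Std-D, Std-C): VendorX can switch to Std-C (0 → 9). Not NE.
(Std-D, Std-D): VendorX can switch to Std-C (0 → 5). Not NE.
(Std-D, Std-E): VendorY can switch to Std-C (6 → 8). Not NE.
(The remaining 3 profiles each have a profitable deviation by the same check.)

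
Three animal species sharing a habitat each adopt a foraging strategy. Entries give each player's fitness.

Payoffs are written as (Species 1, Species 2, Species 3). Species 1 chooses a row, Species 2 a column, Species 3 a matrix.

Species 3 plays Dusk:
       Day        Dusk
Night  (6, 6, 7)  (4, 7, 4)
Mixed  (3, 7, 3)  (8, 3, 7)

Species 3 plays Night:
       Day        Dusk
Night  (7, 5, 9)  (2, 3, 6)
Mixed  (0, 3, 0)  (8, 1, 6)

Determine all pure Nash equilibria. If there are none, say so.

For each strategy profile, look for a profitable unilateral deviation.
(Night, Day, Dusk): Species 2 can switch to Dusk (6 → 7). Not NE.
(Night, Day, Night): Species 1 gets 7, best alternative 0; Species 2 gets 5, best alternative 3; Species 3 gets 9, best alternative 7. No profitable deviation — NE.
(Night, Dusk, Dusk): Species 1 can switch to Mixed (4 → 8). Not NE.
(Night, Dusk, Night): Species 1 can switch to Mixed (2 → 8). Not NE.
(Mixed, Day, Dusk): Species 1 can switch to Night (3 → 6). Not NE.
(Mixed, Day, Night): Species 1 can switch to Night (0 → 7). Not NE.
(Mixed, Dusk, Dusk): Species 2 can switch to Day (3 → 7). Not NE.
(The remaining 1 profile has a profitable deviation by the same check.)

(Night, Day, Night)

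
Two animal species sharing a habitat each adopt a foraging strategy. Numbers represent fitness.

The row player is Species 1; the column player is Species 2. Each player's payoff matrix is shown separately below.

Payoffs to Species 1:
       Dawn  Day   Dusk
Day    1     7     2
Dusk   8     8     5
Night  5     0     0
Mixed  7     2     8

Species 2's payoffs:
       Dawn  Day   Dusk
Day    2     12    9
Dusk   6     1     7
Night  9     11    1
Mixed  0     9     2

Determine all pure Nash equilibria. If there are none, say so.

(Day, Dawn): Species 1 can switch to Dusk (1 → 8). Not NE.
(Day, Day): Species 1 can switch to Dusk (7 → 8). Not NE.
(Day, Dusk): Species 1 can switch to Dusk (2 → 5). Not NE.
(Dusk, Dawn): Species 2 can switch to Dusk (6 → 7). Not NE.
(Dusk, Day): Species 2 can switch to Dawn (1 → 6). Not NE.
(Dusk, Dusk): Species 1 can switch to Mixed (5 → 8). Not NE.
(Night, Dawn): Species 1 can switch to Dusk (5 → 8). Not NE.
(Night, Day): Species 1 can switch to Day (0 → 7). Not NE.
(Night, Dusk): Species 1 can switch to Day (0 → 2). Not NE.
(Mixed, Dawn): Species 1 can switch to Dusk (7 → 8). Not NE.
(Mixed, Day): Species 1 can switch to Day (2 → 7). Not NE.
(Mixed, Dusk): Species 2 can switch to Day (2 → 9). Not NE.

This game has no pure Nash equilibrium.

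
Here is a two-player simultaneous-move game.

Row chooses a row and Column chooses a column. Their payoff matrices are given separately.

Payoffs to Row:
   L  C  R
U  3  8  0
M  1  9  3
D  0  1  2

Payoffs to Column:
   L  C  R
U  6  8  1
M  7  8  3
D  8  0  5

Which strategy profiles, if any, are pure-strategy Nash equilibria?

(U, L): Column can switch to C (6 → 8). Not NE.
(U, C): Row can switch to M (8 → 9). Not NE.
(U, R): Row can switch to M (0 → 3). Not NE.
(M, L): Row can switch to U (1 → 3). Not NE.
(M, C): Row gets 9, best alternative 8; Column gets 8, best alternative 7. No profitable deviation — NE.
(M, R): Column can switch to L (3 → 7). Not NE.
(D, L): Row can switch to U (0 → 3). Not NE.
(The remaining 2 profiles each have a profitable deviation by the same check.)

The unique pure-strategy Nash equilibrium is (M, C).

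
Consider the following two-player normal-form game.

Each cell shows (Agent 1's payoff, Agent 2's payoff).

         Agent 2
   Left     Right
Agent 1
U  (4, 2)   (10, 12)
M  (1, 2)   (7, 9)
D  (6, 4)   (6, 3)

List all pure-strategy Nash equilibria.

Agent 1 against Left: payoffs 4, 1, 6 → best response D.
Agent 1 against Right: payoffs 10, 7, 6 → best response U.
Agent 2 against U: payoffs 2, 12 → best response Right.
Agent 2 against M: payoffs 2, 9 → best response Right.
Agent 2 against D: payoffs 4, 3 → best response Left.
Mutual best responses: (U, Right); (D, Left).

Pure-strategy Nash equilibria: (U, Right), (D, Left)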